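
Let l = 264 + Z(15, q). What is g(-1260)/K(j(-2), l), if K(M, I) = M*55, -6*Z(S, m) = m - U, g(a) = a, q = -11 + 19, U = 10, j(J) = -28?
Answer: 9/11 ≈ 0.81818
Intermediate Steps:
q = 8
Z(S, m) = 5/3 - m/6 (Z(S, m) = -(m - 1*10)/6 = -(m - 10)/6 = -(-10 + m)/6 = 5/3 - m/6)
l = 793/3 (l = 264 + (5/3 - ⅙*8) = 264 + (5/3 - 4/3) = 264 + ⅓ = 793/3 ≈ 264.33)
K(M, I) = 55*M
g(-1260)/K(j(-2), l) = -1260/(55*(-28)) = -1260/(-1540) = -1260*(-1/1540) = 9/11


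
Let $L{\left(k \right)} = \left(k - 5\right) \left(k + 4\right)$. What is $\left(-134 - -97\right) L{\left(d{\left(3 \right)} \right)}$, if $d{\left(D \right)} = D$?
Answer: $518$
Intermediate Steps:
$L{\left(k \right)} = \left(-5 + k\right) \left(4 + k\right)$
$\left(-134 - -97\right) L{\left(d{\left(3 \right)} \right)} = \left(-134 - -97\right) \left(-20 + 3^{2} - 3\right) = \left(-134 + 97\right) \left(-20 + 9 - 3\right) = \left(-37\right) \left(-14\right) = 518$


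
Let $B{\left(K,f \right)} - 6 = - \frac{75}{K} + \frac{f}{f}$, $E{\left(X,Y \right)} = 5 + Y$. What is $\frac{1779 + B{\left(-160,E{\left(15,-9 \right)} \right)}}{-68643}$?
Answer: $- \frac{57167}{2196576} \approx -0.026026$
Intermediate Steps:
$B{\left(K,f \right)} = 7 - \frac{75}{K}$ ($B{\left(K,f \right)} = 6 + \left(- \frac{75}{K} + \frac{f}{f}\right) = 6 + \left(- \frac{75}{K} + 1\right) = 6 + \left(1 - \frac{75}{K}\right) = 7 - \frac{75}{K}$)
$\frac{1779 + B{\left(-160,E{\left(15,-9 \right)} \right)}}{-68643} = \frac{1779 + \left(7 - \frac{75}{-160}\right)}{-68643} = \left(1779 + \left(7 - - \frac{15}{32}\right)\right) \left(- \frac{1}{68643}\right) = \left(1779 + \left(7 + \frac{15}{32}\right)\right) \left(- \frac{1}{68643}\right) = \left(1779 + \frac{239}{32}\right) \left(- \frac{1}{68643}\right) = \frac{57167}{32} \left(- \frac{1}{68643}\right) = - \frac{57167}{2196576}$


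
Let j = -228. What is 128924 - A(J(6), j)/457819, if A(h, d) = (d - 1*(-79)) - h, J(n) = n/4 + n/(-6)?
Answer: 118047713811/915638 ≈ 1.2892e+5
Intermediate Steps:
J(n) = n/12 (J(n) = n*(1/4) + n*(-1/6) = n/4 - n/6 = n/12)
A(h, d) = 79 + d - h (A(h, d) = (d + 79) - h = (79 + d) - h = 79 + d - h)
128924 - A(J(6), j)/457819 = 128924 - (79 - 228 - 6/12)/457819 = 128924 - (79 - 228 - 1*1/2)/457819 = 128924 - (79 - 228 - 1/2)/457819 = 128924 - (-299)/(2*457819) = 128924 - 1*(-299/915638) = 128924 + 299/915638 = 118047713811/915638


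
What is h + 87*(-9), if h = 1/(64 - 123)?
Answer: -46198/59 ≈ -783.02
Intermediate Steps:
h = -1/59 (h = 1/(-59) = -1/59 ≈ -0.016949)
h + 87*(-9) = -1/59 + 87*(-9) = -1/59 - 783 = -46198/59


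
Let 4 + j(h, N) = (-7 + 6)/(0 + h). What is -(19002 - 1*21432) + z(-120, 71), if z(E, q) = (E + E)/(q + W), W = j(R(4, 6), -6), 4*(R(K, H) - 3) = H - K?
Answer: 1133130/467 ≈ 2426.4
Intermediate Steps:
R(K, H) = 3 - K/4 + H/4 (R(K, H) = 3 + (H - K)/4 = 3 + (-K/4 + H/4) = 3 - K/4 + H/4)
j(h, N) = -4 - 1/h (j(h, N) = -4 + (-7 + 6)/(0 + h) = -4 - 1/h)
W = -30/7 (W = -4 - 1/(3 - ¼*4 + (¼)*6) = -4 - 1/(3 - 1 + 3/2) = -4 - 1/7/2 = -4 - 1*2/7 = -4 - 2/7 = -30/7 ≈ -4.2857)
z(E, q) = 2*E/(-30/7 + q) (z(E, q) = (E + E)/(q - 30/7) = (2*E)/(-30/7 + q) = 2*E/(-30/7 + q))
-(19002 - 1*21432) + z(-120, 71) = -(19002 - 1*21432) + 14*(-120)/(-30 + 7*71) = -(19002 - 21432) + 14*(-120)/(-30 + 497) = -1*(-2430) + 14*(-120)/467 = 2430 + 14*(-120)*(1/467) = 2430 - 1680/467 = 1133130/467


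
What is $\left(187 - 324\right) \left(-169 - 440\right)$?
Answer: $83433$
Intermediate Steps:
$\left(187 - 324\right) \left(-169 - 440\right) = \left(-137\right) \left(-609\right) = 83433$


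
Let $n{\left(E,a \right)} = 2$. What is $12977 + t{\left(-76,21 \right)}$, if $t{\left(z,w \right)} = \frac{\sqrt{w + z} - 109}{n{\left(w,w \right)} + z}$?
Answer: $\frac{960407}{74} - \frac{i \sqrt{55}}{74} \approx 12978.0 - 0.10022 i$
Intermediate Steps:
$t{\left(z,w \right)} = \frac{-109 + \sqrt{w + z}}{2 + z}$ ($t{\left(z,w \right)} = \frac{\sqrt{w + z} - 109}{2 + z} = \frac{-109 + \sqrt{w + z}}{2 + z}$)
$12977 + t{\left(-76,21 \right)} = 12977 + \frac{-109 + \sqrt{21 - 76}}{2 - 76} = 12977 + \frac{-109 + \sqrt{-55}}{-74} = 12977 - \frac{-109 + i \sqrt{55}}{74} = 12977 + \left(\frac{109}{74} - \frac{i \sqrt{55}}{74}\right) = \frac{960407}{74} - \frac{i \sqrt{55}}{74}$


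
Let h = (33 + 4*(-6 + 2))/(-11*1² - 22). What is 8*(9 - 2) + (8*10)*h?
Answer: 488/33 ≈ 14.788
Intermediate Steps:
h = -17/33 (h = (33 + 4*(-4))/(-11*1 - 22) = (33 - 16)/(-11 - 22) = 17/(-33) = 17*(-1/33) = -17/33 ≈ -0.51515)
8*(9 - 2) + (8*10)*h = 8*(9 - 2) + (8*10)*(-17/33) = 8*7 + 80*(-17/33) = 56 - 1360/33 = 488/33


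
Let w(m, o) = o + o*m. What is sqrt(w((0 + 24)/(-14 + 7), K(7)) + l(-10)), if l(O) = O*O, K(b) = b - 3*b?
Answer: sqrt(134) ≈ 11.576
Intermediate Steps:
K(b) = -2*b (K(b) = b - 3*b = -2*b)
l(O) = O**2
w(m, o) = o + m*o
sqrt(w((0 + 24)/(-14 + 7), K(7)) + l(-10)) = sqrt((-2*7)*(1 + (0 + 24)/(-14 + 7)) + (-10)**2) = sqrt(-14*(1 + 24/(-7)) + 100) = sqrt(-14*(1 + 24*(-1/7)) + 100) = sqrt(-14*(1 - 24/7) + 100) = sqrt(-14*(-17/7) + 100) = sqrt(34 + 100) = sqrt(134)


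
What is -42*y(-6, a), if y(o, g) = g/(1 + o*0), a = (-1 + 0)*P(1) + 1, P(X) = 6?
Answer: 210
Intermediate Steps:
a = -5 (a = (-1 + 0)*6 + 1 = -1*6 + 1 = -6 + 1 = -5)
y(o, g) = g (y(o, g) = g/(1 + 0) = g/1 = g*1 = g)
-42*y(-6, a) = -42*(-5) = 210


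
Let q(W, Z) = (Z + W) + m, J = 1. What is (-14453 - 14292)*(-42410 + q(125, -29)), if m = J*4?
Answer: 1216200950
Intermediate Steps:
m = 4 (m = 1*4 = 4)
q(W, Z) = 4 + W + Z (q(W, Z) = (Z + W) + 4 = (W + Z) + 4 = 4 + W + Z)
(-14453 - 14292)*(-42410 + q(125, -29)) = (-14453 - 14292)*(-42410 + (4 + 125 - 29)) = -28745*(-42410 + 100) = -28745*(-42310) = 1216200950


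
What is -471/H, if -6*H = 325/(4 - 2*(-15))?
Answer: 96084/325 ≈ 295.64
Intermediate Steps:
H = -325/204 (H = -325/(6*(4 - 2*(-15))) = -325/(6*(4 + 30)) = -325/(6*34) = -⅙*325/34 = -325/204 ≈ -1.5931)
-471/H = -471/(-325/204) = -471*(-204/325) = 96084/325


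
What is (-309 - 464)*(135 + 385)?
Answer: -401960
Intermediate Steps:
(-309 - 464)*(135 + 385) = -773*520 = -401960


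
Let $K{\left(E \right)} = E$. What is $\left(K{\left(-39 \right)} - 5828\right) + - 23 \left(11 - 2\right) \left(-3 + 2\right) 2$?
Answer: $-5453$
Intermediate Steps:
$\left(K{\left(-39 \right)} - 5828\right) + - 23 \left(11 - 2\right) \left(-3 + 2\right) 2 = \left(-39 - 5828\right) + - 23 \left(11 - 2\right) \left(-3 + 2\right) 2 = -5867 + - 23 \cdot 9 \left(-1\right) 2 = -5867 + \left(-23\right) \left(-9\right) 2 = -5867 + 207 \cdot 2 = -5867 + 414 = -5453$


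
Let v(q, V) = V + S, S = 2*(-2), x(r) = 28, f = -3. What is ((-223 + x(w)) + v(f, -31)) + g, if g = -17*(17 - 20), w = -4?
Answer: -179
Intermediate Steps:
S = -4
v(q, V) = -4 + V (v(q, V) = V - 4 = -4 + V)
g = 51 (g = -17*(-3) = 51)
((-223 + x(w)) + v(f, -31)) + g = ((-223 + 28) + (-4 - 31)) + 51 = (-195 - 35) + 51 = -230 + 51 = -179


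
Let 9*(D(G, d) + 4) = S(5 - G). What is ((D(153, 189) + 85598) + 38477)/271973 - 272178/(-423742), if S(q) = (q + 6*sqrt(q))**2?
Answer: 573208197638/518608723347 - 1184*I*sqrt(37)/815919 ≈ 1.1053 - 0.0088269*I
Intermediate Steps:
D(G, d) = -4 + (5 - G + 6*sqrt(5 - G))**2/9 (D(G, d) = -4 + ((5 - G) + 6*sqrt(5 - G))**2/9 = -4 + (5 - G + 6*sqrt(5 - G))**2/9)
((D(153, 189) + 85598) + 38477)/271973 - 272178/(-423742) = (((-4 + (5 - 1*153 + 6*sqrt(5 - 1*153))**2/9) + 85598) + 38477)/271973 - 272178/(-423742) = (((-4 + (5 - 153 + 6*sqrt(5 - 153))**2/9) + 85598) + 38477)*(1/271973) - 272178*(-1/423742) = (((-4 + (5 - 153 + 6*sqrt(-148))**2/9) + 85598) + 38477)*(1/271973) + 136089/211871 = (((-4 + (5 - 153 + 6*(2*I*sqrt(37)))**2/9) + 85598) + 38477)*(1/271973) + 136089/211871 = (((-4 + (5 - 153 + 12*I*sqrt(37))**2/9) + 85598) + 38477)*(1/271973) + 136089/211871 = (((-4 + (-148 + 12*I*sqrt(37))**2/9) + 85598) + 38477)*(1/271973) + 136089/211871 = ((85594 + (-148 + 12*I*sqrt(37))**2/9) + 38477)*(1/271973) + 136089/211871 = (124071 + (-148 + 12*I*sqrt(37))**2/9)*(1/271973) + 136089/211871 = (124071/271973 + (-148 + 12*I*sqrt(37))**2/2447757) + 136089/211871 = 63299580438/57623191483 + (-148 + 12*I*sqrt(37))**2/2447757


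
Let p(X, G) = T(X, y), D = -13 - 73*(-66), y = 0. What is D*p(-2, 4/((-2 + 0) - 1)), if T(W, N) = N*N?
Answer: 0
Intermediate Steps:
T(W, N) = N²
D = 4805 (D = -13 + 4818 = 4805)
p(X, G) = 0 (p(X, G) = 0² = 0)
D*p(-2, 4/((-2 + 0) - 1)) = 4805*0 = 0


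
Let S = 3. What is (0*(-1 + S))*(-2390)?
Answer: 0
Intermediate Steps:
(0*(-1 + S))*(-2390) = (0*(-1 + 3))*(-2390) = (0*2)*(-2390) = 0*(-2390) = 0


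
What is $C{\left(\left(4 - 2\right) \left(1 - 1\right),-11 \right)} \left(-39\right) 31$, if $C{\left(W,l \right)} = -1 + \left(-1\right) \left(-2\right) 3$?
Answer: $-6045$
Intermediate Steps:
$C{\left(W,l \right)} = 5$ ($C{\left(W,l \right)} = -1 + 2 \cdot 3 = -1 + 6 = 5$)
$C{\left(\left(4 - 2\right) \left(1 - 1\right),-11 \right)} \left(-39\right) 31 = 5 \left(-39\right) 31 = \left(-195\right) 31 = -6045$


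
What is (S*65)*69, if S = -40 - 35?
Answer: -336375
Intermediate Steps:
S = -75
(S*65)*69 = -75*65*69 = -4875*69 = -336375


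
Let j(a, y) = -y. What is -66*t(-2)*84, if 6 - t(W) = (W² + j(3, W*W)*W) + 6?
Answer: 66528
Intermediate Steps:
t(W) = W³ - W² (t(W) = 6 - ((W² + (-W*W)*W) + 6) = 6 - ((W² + (-W²)*W) + 6) = 6 - ((W² - W³) + 6) = 6 - (6 + W² - W³) = 6 + (-6 + W³ - W²) = W³ - W²)
-66*t(-2)*84 = -66*(-2)²*(-1 - 2)*84 = -264*(-3)*84 = -66*(-12)*84 = 792*84 = 66528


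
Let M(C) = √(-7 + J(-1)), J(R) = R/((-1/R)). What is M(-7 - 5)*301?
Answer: 602*I*√2 ≈ 851.36*I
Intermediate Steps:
J(R) = -R² (J(R) = R*(-R) = -R²)
M(C) = 2*I*√2 (M(C) = √(-7 - 1*(-1)²) = √(-7 - 1*1) = √(-7 - 1) = √(-8) = 2*I*√2)
M(-7 - 5)*301 = (2*I*√2)*301 = 602*I*√2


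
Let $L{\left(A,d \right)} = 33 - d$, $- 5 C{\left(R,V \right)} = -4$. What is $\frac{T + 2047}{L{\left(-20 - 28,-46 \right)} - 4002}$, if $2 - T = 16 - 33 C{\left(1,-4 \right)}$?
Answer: $- \frac{10297}{19615} \approx -0.52496$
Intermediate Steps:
$C{\left(R,V \right)} = \frac{4}{5}$ ($C{\left(R,V \right)} = \left(- \frac{1}{5}\right) \left(-4\right) = \frac{4}{5}$)
$T = \frac{62}{5}$ ($T = 2 - \left(16 - \frac{132}{5}\right) = 2 - - \frac{52}{5} = 2 + \frac{52}{5} = \frac{62}{5} \approx 12.4$)
$\frac{T + 2047}{L{\left(-20 - 28,-46 \right)} - 4002} = \frac{\frac{62}{5} + 2047}{\left(33 - -46\right) - 4002} = \frac{10297}{5 \left(\left(33 + 46\right) - 4002\right)} = \frac{10297}{5 \left(79 - 4002\right)} = \frac{10297}{5 \left(-3923\right)} = \frac{10297}{5} \left(- \frac{1}{3923}\right) = - \frac{10297}{19615}$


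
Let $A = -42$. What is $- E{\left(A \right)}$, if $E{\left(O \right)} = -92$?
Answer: $92$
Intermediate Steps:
$- E{\left(A \right)} = \left(-1\right) \left(-92\right) = 92$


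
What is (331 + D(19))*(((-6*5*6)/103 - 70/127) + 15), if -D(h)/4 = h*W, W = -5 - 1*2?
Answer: 143383135/13081 ≈ 10961.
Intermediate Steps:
W = -7 (W = -5 - 2 = -7)
D(h) = 28*h (D(h) = -4*h*(-7) = -(-28)*h = 28*h)
(331 + D(19))*(((-6*5*6)/103 - 70/127) + 15) = (331 + 28*19)*(((-6*5*6)/103 - 70/127) + 15) = (331 + 532)*((-30*6*(1/103) - 70*1/127) + 15) = 863*((-180*1/103 - 70/127) + 15) = 863*((-180/103 - 70/127) + 15) = 863*(-30070/13081 + 15) = 863*(166145/13081) = 143383135/13081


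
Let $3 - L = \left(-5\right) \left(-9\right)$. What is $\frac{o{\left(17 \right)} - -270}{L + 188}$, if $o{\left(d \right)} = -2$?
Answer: $\frac{134}{73} \approx 1.8356$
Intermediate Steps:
$L = -42$ ($L = 3 - \left(-5\right) \left(-9\right) = 3 - 45 = -42$)
$\frac{o{\left(17 \right)} - -270}{L + 188} = \frac{-2 - -270}{-42 + 188} = \frac{-2 + 270}{146} = 268 \cdot \frac{1}{146} = \frac{134}{73}$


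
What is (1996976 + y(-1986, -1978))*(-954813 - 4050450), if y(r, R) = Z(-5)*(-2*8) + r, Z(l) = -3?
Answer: -9985689884994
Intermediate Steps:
y(r, R) = 48 + r (y(r, R) = -(-6)*8 + r = -3*(-16) + r = 48 + r)
(1996976 + y(-1986, -1978))*(-954813 - 4050450) = (1996976 + (48 - 1986))*(-954813 - 4050450) = (1996976 - 1938)*(-5005263) = 1995038*(-5005263) = -9985689884994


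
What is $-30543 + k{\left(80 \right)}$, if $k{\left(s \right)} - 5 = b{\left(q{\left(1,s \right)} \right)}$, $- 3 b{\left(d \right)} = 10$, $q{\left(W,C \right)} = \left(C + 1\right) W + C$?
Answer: $- \frac{91624}{3} \approx -30541.0$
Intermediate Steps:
$q{\left(W,C \right)} = C + W \left(1 + C\right)$ ($q{\left(W,C \right)} = \left(1 + C\right) W + C = W \left(1 + C\right) + C = C + W \left(1 + C\right)$)
$b{\left(d \right)} = - \frac{10}{3}$ ($b{\left(d \right)} = \left(- \frac{1}{3}\right) 10 = - \frac{10}{3}$)
$k{\left(s \right)} = \frac{5}{3}$ ($k{\left(s \right)} = 5 - \frac{10}{3} = \frac{5}{3}$)
$-30543 + k{\left(80 \right)} = -30543 + \frac{5}{3} = - \frac{91624}{3}$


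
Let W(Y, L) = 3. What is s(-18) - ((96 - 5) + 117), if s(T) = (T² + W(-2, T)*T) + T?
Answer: 44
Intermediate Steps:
s(T) = T² + 4*T (s(T) = (T² + 3*T) + T = T² + 4*T)
s(-18) - ((96 - 5) + 117) = -18*(4 - 18) - ((96 - 5) + 117) = -18*(-14) - (91 + 117) = 252 - 1*208 = 252 - 208 = 44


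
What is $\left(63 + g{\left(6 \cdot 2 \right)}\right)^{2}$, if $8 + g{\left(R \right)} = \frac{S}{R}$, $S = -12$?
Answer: $2916$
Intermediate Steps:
$g{\left(R \right)} = -8 - \frac{12}{R}$
$\left(63 + g{\left(6 \cdot 2 \right)}\right)^{2} = \left(63 - \left(8 + \frac{12}{6 \cdot 2}\right)\right)^{2} = \left(63 - \left(8 + \frac{12}{12}\right)\right)^{2} = \left(63 - 9\right)^{2} = 54^{2} = 2916$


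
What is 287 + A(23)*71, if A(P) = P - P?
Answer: 287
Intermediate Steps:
A(P) = 0
287 + A(23)*71 = 287 + 0*71 = 287 + 0 = 287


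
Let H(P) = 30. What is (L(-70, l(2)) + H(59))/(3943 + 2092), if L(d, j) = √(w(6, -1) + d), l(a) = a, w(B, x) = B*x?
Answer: 6/1207 + 2*I*√19/6035 ≈ 0.004971 + 0.0014445*I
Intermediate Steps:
L(d, j) = √(-6 + d) (L(d, j) = √(6*(-1) + d) = √(-6 + d))
(L(-70, l(2)) + H(59))/(3943 + 2092) = (√(-6 - 70) + 30)/(3943 + 2092) = (√(-76) + 30)/6035 = (2*I*√19 + 30)*(1/6035) = (30 + 2*I*√19)*(1/6035) = 6/1207 + 2*I*√19/6035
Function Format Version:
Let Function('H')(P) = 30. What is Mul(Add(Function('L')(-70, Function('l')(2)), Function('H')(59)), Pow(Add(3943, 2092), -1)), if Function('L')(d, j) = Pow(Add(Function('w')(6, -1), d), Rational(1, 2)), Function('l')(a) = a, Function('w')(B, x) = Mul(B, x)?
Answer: Add(Rational(6, 1207), Mul(Rational(2, 6035), I, Pow(19, Rational(1, 2)))) ≈ Add(0.0049710, Mul(0.0014445, I))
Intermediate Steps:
Function('L')(d, j) = Pow(Add(-6, d), Rational(1, 2)) (Function('L')(d, j) = Pow(Add(Mul(6, -1), d), Rational(1, 2)) = Pow(Add(-6, d), Rational(1, 2)))
Mul(Add(Function('L')(-70, Function('l')(2)), Function('H')(59)), Pow(Add(3943, 2092), -1)) = Mul(Add(Pow(Add(-6, -70), Rational(1, 2)), 30), Pow(Add(3943, 2092), -1)) = Mul(Add(Pow(-76, Rational(1, 2)), 30), Pow(6035, -1)) = Mul(Add(Mul(2, I, Pow(19, Rational(1, 2))), 30), Rational(1, 6035)) = Mul(Add(30, Mul(2, I, Pow(19, Rational(1, 2)))), Rational(1, 6035)) = Add(Rational(6, 1207), Mul(Rational(2, 6035), I, Pow(19, Rational(1, 2))))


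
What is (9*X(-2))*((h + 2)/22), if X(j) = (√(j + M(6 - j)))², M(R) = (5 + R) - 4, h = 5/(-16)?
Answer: 1701/352 ≈ 4.8324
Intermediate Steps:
h = -5/16 (h = 5*(-1/16) = -5/16 ≈ -0.31250)
M(R) = 1 + R
X(j) = 7 (X(j) = (√(j + (1 + (6 - j))))² = (√(j + (7 - j)))² = (√7)² = 7)
(9*X(-2))*((h + 2)/22) = (9*7)*((-5/16 + 2)/22) = 63*((27/16)*(1/22)) = 63*(27/352) = 1701/352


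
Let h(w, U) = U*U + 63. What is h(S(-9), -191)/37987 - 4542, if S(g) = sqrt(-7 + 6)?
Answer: -172500410/37987 ≈ -4541.0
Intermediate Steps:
S(g) = I (S(g) = sqrt(-1) = I)
h(w, U) = 63 + U**2 (h(w, U) = U**2 + 63 = 63 + U**2)
h(S(-9), -191)/37987 - 4542 = (63 + (-191)**2)/37987 - 4542 = (63 + 36481)*(1/37987) - 4542 = 36544*(1/37987) - 4542 = 36544/37987 - 4542 = -172500410/37987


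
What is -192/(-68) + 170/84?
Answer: 3461/714 ≈ 4.8473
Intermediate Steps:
-192/(-68) + 170/84 = -192*(-1/68) + 170*(1/84) = 48/17 + 85/42 = 3461/714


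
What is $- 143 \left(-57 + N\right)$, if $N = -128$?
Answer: $26455$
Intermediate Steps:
$- 143 \left(-57 + N\right) = - 143 \left(-57 - 128\right) = \left(-143\right) \left(-185\right) = 26455$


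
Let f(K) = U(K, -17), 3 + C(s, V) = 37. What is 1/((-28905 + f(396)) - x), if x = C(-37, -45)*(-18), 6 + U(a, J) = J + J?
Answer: -1/28333 ≈ -3.5295e-5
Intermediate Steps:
C(s, V) = 34 (C(s, V) = -3 + 37 = 34)
U(a, J) = -6 + 2*J (U(a, J) = -6 + (J + J) = -6 + 2*J)
f(K) = -40 (f(K) = -6 + 2*(-17) = -6 - 34 = -40)
x = -612 (x = 34*(-18) = -612)
1/((-28905 + f(396)) - x) = 1/((-28905 - 40) - 1*(-612)) = 1/(-28945 + 612) = 1/(-28333) = -1/28333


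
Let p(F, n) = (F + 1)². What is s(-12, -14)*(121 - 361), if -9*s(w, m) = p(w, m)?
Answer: 9680/3 ≈ 3226.7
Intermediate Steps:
p(F, n) = (1 + F)²
s(w, m) = -(1 + w)²/9
s(-12, -14)*(121 - 361) = (-(1 - 12)²/9)*(121 - 361) = -⅑*(-11)²*(-240) = -⅑*121*(-240) = -121/9*(-240) = 9680/3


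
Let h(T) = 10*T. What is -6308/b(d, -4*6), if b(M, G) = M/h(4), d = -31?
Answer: 252320/31 ≈ 8139.4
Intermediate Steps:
b(M, G) = M/40 (b(M, G) = M/((10*4)) = M/40)
-6308/b(d, -4*6) = -6308/((1/40)*(-31)) = -6308/(-31/40) = -6308*(-40/31) = 252320/31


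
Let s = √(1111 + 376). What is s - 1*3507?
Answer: -3507 + √1487 ≈ -3468.4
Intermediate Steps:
s = √1487 ≈ 38.562
s - 1*3507 = √1487 - 1*3507 = √1487 - 3507 = -3507 + √1487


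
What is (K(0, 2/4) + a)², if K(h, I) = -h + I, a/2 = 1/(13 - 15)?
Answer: ¼ ≈ 0.25000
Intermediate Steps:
a = -1 (a = 2/(13 - 15) = 2/(-2) = 2*(-½) = -1)
K(h, I) = I - h
(K(0, 2/4) + a)² = ((2/4 - 1*0) - 1)² = ((2*(¼) + 0) - 1)² = ((½ + 0) - 1)² = (½ - 1)² = (-½)² = ¼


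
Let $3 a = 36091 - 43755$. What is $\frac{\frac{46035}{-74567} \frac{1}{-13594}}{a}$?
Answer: $- \frac{138105}{7768719347872} \approx -1.7777 \cdot 10^{-8}$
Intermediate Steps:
$a = - \frac{7664}{3}$ ($a = \frac{36091 - 43755}{3} = \frac{1}{3} \left(-7664\right) = - \frac{7664}{3} \approx -2554.7$)
$\frac{\frac{46035}{-74567} \frac{1}{-13594}}{a} = \frac{\frac{46035}{-74567} \frac{1}{-13594}}{- \frac{7664}{3}} = 46035 \left(- \frac{1}{74567}\right) \left(- \frac{1}{13594}\right) \left(- \frac{3}{7664}\right) = \left(- \frac{46035}{74567}\right) \left(- \frac{1}{13594}\right) \left(- \frac{3}{7664}\right) = \frac{46035}{1013663798} \left(- \frac{3}{7664}\right) = - \frac{138105}{7768719347872}$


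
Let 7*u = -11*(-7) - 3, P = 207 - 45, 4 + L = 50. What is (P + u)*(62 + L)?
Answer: 130464/7 ≈ 18638.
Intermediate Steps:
L = 46 (L = -4 + 50 = 46)
P = 162
u = 74/7 (u = (-11*(-7) - 3)/7 = (77 - 3)/7 = (1/7)*74 = 74/7 ≈ 10.571)
(P + u)*(62 + L) = (162 + 74/7)*(62 + 46) = (1208/7)*108 = 130464/7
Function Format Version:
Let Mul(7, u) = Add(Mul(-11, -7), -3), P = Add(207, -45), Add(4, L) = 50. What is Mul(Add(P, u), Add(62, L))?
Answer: Rational(130464, 7) ≈ 18638.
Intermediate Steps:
L = 46 (L = Add(-4, 50) = 46)
P = 162
u = Rational(74, 7) (u = Mul(Rational(1, 7), Add(Mul(-11, -7), -3)) = Mul(Rational(1, 7), Add(77, -3)) = Mul(Rational(1, 7), 74) = Rational(74, 7) ≈ 10.571)
Mul(Add(P, u), Add(62, L)) = Mul(Add(162, Rational(74, 7)), Add(62, 46)) = Mul(Rational(1208, 7), 108) = Rational(130464, 7)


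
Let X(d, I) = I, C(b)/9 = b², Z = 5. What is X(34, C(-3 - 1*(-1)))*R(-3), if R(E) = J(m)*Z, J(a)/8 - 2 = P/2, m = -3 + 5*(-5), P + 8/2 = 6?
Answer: 4320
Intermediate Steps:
P = 2 (P = -4 + 6 = 2)
m = -28 (m = -3 - 25 = -28)
C(b) = 9*b²
J(a) = 24 (J(a) = 16 + 8*(2/2) = 16 + 8*(2*(½)) = 16 + 8*1 = 16 + 8 = 24)
R(E) = 120 (R(E) = 24*5 = 120)
X(34, C(-3 - 1*(-1)))*R(-3) = (9*(-3 - 1*(-1))²)*120 = (9*(-3 + 1)²)*120 = (9*(-2)²)*120 = (9*4)*120 = 36*120 = 4320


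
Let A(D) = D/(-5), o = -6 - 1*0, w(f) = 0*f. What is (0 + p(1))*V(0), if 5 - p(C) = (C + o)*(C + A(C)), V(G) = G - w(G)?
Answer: 0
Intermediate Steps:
w(f) = 0
o = -6 (o = -6 + 0 = -6)
A(D) = -D/5 (A(D) = D*(-⅕) = -D/5)
V(G) = G (V(G) = G - 1*0 = G + 0 = G)
p(C) = 5 - 4*C*(-6 + C)/5 (p(C) = 5 - (C - 6)*(C - C/5) = 5 - (-6 + C)*4*C/5 = 5 - 4*C*(-6 + C)/5)
(0 + p(1))*V(0) = (0 + (5 - ⅘*1² + (24/5)*1))*0 = (0 + (5 - ⅘*1 + 24/5))*0 = (0 + (5 - ⅘ + 24/5))*0 = (0 + 9)*0 = 9*0 = 0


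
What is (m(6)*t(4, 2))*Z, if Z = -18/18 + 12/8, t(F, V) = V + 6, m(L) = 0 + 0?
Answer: 0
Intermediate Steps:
m(L) = 0
t(F, V) = 6 + V
Z = ½ (Z = -18*1/18 + 12*(⅛) = -1 + 3/2 = ½ ≈ 0.50000)
(m(6)*t(4, 2))*Z = (0*(6 + 2))*(½) = (0*8)*(½) = 0*(½) = 0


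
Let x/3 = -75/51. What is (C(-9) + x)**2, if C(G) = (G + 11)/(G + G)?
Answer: 478864/23409 ≈ 20.456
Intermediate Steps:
x = -75/17 (x = 3*(-75/51) = 3*(-75*1/51) = 3*(-25/17) = -75/17 ≈ -4.4118)
C(G) = (11 + G)/(2*G) (C(G) = (11 + G)/((2*G)) = (11 + G)*(1/(2*G)) = (11 + G)/(2*G))
(C(-9) + x)**2 = ((1/2)*(11 - 9)/(-9) - 75/17)**2 = ((1/2)*(-1/9)*2 - 75/17)**2 = (-1/9 - 75/17)**2 = (-692/153)**2 = 478864/23409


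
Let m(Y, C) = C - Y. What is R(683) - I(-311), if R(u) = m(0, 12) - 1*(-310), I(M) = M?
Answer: 633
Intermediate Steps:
R(u) = 322 (R(u) = (12 - 1*0) - 1*(-310) = (12 + 0) + 310 = 12 + 310 = 322)
R(683) - I(-311) = 322 - 1*(-311) = 322 + 311 = 633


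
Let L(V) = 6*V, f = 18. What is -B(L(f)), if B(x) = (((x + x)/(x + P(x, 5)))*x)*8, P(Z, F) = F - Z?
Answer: -186624/5 ≈ -37325.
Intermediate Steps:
B(x) = 16*x²/5 (B(x) = (((x + x)/(x + (5 - x)))*x)*8 = (((2*x)/5)*x)*8 = (((2*x)*(⅕))*x)*8 = ((2*x/5)*x)*8 = (2*x²/5)*8 = 16*x²/5)
-B(L(f)) = -16*(6*18)²/5 = -16*108²/5 = -16*11664/5 = -1*186624/5 = -186624/5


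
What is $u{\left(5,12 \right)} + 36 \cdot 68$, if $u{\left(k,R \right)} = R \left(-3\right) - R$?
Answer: $2400$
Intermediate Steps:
$u{\left(k,R \right)} = - 4 R$ ($u{\left(k,R \right)} = - 3 R - R = - 4 R$)
$u{\left(5,12 \right)} + 36 \cdot 68 = \left(-4\right) 12 + 36 \cdot 68 = -48 + 2448 = 2400$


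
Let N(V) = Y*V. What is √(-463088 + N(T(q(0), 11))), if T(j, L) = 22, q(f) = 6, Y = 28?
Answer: 2*I*√115618 ≈ 680.05*I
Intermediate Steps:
N(V) = 28*V
√(-463088 + N(T(q(0), 11))) = √(-463088 + 28*22) = √(-463088 + 616) = √(-462472) = 2*I*√115618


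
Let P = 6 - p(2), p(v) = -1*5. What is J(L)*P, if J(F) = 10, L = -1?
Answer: 110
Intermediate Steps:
p(v) = -5
P = 11 (P = 6 - 1*(-5) = 6 + 5 = 11)
J(L)*P = 10*11 = 110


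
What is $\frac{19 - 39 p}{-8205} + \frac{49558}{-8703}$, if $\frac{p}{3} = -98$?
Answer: $- \frac{33771823}{4760541} \approx -7.0941$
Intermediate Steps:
$p = -294$ ($p = 3 \left(-98\right) = -294$)
$\frac{19 - 39 p}{-8205} + \frac{49558}{-8703} = \frac{19 - -11466}{-8205} + \frac{49558}{-8703} = \left(19 + 11466\right) \left(- \frac{1}{8205}\right) + 49558 \left(- \frac{1}{8703}\right) = 11485 \left(- \frac{1}{8205}\right) - \frac{49558}{8703} = - \frac{2297}{1641} - \frac{49558}{8703} = - \frac{33771823}{4760541}$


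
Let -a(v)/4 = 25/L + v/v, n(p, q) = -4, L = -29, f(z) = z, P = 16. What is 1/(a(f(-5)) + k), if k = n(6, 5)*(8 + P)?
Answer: -29/2800 ≈ -0.010357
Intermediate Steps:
a(v) = -16/29 (a(v) = -4*(25/(-29) + v/v) = -4*(25*(-1/29) + 1) = -4*(-25/29 + 1) = -4*4/29 = -16/29)
k = -96 (k = -4*(8 + 16) = -4*24 = -96)
1/(a(f(-5)) + k) = 1/(-16/29 - 96) = 1/(-2800/29) = -29/2800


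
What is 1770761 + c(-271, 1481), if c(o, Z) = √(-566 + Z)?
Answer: 1770761 + √915 ≈ 1.7708e+6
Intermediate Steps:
1770761 + c(-271, 1481) = 1770761 + √(-566 + 1481) = 1770761 + √915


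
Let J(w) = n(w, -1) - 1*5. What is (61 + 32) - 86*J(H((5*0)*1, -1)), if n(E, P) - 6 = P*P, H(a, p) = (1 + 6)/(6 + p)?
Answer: -79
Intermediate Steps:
H(a, p) = 7/(6 + p)
n(E, P) = 6 + P² (n(E, P) = 6 + P*P = 6 + P²)
J(w) = 2 (J(w) = (6 + (-1)²) - 1*5 = (6 + 1) - 5 = 7 - 5 = 2)
(61 + 32) - 86*J(H((5*0)*1, -1)) = (61 + 32) - 86*2 = 93 - 172 = -79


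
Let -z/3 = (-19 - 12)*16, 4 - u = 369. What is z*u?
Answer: -543120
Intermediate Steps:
u = -365 (u = 4 - 1*369 = 4 - 369 = -365)
z = 1488 (z = -3*(-19 - 12)*16 = -(-93)*16 = -3*(-496) = 1488)
z*u = 1488*(-365) = -543120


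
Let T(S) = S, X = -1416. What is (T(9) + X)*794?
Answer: -1117158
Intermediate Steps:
(T(9) + X)*794 = (9 - 1416)*794 = -1407*794 = -1117158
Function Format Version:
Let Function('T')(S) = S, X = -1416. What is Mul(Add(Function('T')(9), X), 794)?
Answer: -1117158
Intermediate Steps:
Mul(Add(Function('T')(9), X), 794) = Mul(Add(9, -1416), 794) = Mul(-1407, 794) = -1117158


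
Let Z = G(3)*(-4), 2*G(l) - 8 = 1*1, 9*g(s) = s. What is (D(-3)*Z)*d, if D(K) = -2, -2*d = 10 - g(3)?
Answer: -174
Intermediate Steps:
g(s) = s/9
d = -29/6 (d = -(10 - 3/9)/2 = -(10 - 1*⅓)/2 = -(10 - ⅓)/2 = -½*29/3 = -29/6 ≈ -4.8333)
G(l) = 9/2 (G(l) = 4 + (1*1)/2 = 4 + (½)*1 = 4 + ½ = 9/2)
Z = -18 (Z = (9/2)*(-4) = -18)
(D(-3)*Z)*d = -2*(-18)*(-29/6) = 36*(-29/6) = -174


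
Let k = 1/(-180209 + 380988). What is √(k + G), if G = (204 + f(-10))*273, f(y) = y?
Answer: √2135015098913821/200779 ≈ 230.13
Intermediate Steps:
k = 1/200779 ≈ 4.9806e-6
G = 52962 (G = (204 - 10)*273 = 194*273 = 52962)
√(k + G) = √(1/200779 + 52962) = √(10633657399/200779) = √2135015098913821/200779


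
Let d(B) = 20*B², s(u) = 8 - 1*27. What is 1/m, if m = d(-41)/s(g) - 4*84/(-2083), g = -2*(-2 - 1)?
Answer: -39577/70024076 ≈ -0.00056519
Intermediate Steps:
g = 6 (g = -2*(-3) = 6)
s(u) = -19 (s(u) = 8 - 27 = -19)
m = -70024076/39577 (m = (20*(-41)²)/(-19) - 4*84/(-2083) = (20*1681)*(-1/19) - 336*(-1/2083) = 33620*(-1/19) + 336/2083 = -33620/19 + 336/2083 = -70024076/39577 ≈ -1769.3)
1/m = 1/(-70024076/39577) = -39577/70024076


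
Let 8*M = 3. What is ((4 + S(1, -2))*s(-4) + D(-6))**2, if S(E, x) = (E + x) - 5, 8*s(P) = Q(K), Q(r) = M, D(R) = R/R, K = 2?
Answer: 841/1024 ≈ 0.82129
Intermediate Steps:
M = 3/8 (M = (1/8)*3 = 3/8 ≈ 0.37500)
D(R) = 1
Q(r) = 3/8
s(P) = 3/64 (s(P) = (1/8)*(3/8) = 3/64)
S(E, x) = -5 + E + x
((4 + S(1, -2))*s(-4) + D(-6))**2 = ((4 + (-5 + 1 - 2))*(3/64) + 1)**2 = ((4 - 6)*(3/64) + 1)**2 = (-2*3/64 + 1)**2 = (-3/32 + 1)**2 = (29/32)**2 = 841/1024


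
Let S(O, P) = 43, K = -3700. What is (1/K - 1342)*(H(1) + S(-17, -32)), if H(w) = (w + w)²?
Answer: -233373847/3700 ≈ -63074.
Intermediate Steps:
H(w) = 4*w² (H(w) = (2*w)² = 4*w²)
(1/K - 1342)*(H(1) + S(-17, -32)) = (1/(-3700) - 1342)*(4*1² + 43) = (-1/3700 - 1342)*(4*1 + 43) = -4965401*(4 + 43)/3700 = -4965401/3700*47 = -233373847/3700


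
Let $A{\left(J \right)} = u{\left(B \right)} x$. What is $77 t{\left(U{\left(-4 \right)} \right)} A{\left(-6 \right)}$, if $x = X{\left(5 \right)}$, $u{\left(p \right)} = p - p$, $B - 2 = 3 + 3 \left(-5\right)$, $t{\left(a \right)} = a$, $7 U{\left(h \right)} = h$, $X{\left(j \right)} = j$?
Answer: $0$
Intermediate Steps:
$U{\left(h \right)} = \frac{h}{7}$
$B = -10$ ($B = 2 + \left(3 + 3 \left(-5\right)\right) = 2 + \left(3 - 15\right) = 2 - 12 = -10$)
$u{\left(p \right)} = 0$
$x = 5$
$A{\left(J \right)} = 0$ ($A{\left(J \right)} = 0 \cdot 5 = 0$)
$77 t{\left(U{\left(-4 \right)} \right)} A{\left(-6 \right)} = 77 \cdot \frac{1}{7} \left(-4\right) 0 = 77 \left(- \frac{4}{7}\right) 0 = \left(-44\right) 0 = 0$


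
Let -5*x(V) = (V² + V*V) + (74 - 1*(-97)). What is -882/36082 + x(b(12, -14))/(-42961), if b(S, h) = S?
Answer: -86448186/3875297005 ≈ -0.022307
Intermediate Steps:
x(V) = -171/5 - 2*V²/5 (x(V) = -((V² + V*V) + (74 - 1*(-97)))/5 = -((V² + V²) + (74 + 97))/5 = -(2*V² + 171)/5 = -(171 + 2*V²)/5 = -171/5 - 2*V²/5)
-882/36082 + x(b(12, -14))/(-42961) = -882/36082 + (-171/5 - ⅖*12²)/(-42961) = -882*1/36082 + (-171/5 - ⅖*144)*(-1/42961) = -441/18041 + (-171/5 - 288/5)*(-1/42961) = -441/18041 - 459/5*(-1/42961) = -441/18041 + 459/214805 = -86448186/3875297005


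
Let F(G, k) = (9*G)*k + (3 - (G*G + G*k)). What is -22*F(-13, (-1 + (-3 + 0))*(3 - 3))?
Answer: 3652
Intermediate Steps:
F(G, k) = 3 - G² + 8*G*k (F(G, k) = 9*G*k + (3 - (G² + G*k)) = 9*G*k + (3 + (-G² - G*k)) = 9*G*k + (3 - G² - G*k) = 3 - G² + 8*G*k)
-22*F(-13, (-1 + (-3 + 0))*(3 - 3)) = -22*(3 - 1*(-13)² + 8*(-13)*((-1 + (-3 + 0))*(3 - 3))) = -22*(3 - 1*169 + 8*(-13)*((-1 - 3)*0)) = -22*(3 - 169 + 8*(-13)*(-4*0)) = -22*(3 - 169 + 8*(-13)*0) = -22*(3 - 169 + 0) = -22*(-166) = 3652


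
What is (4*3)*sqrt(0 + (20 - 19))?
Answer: 12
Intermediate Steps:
(4*3)*sqrt(0 + (20 - 19)) = 12*sqrt(0 + 1) = 12*sqrt(1) = 12*1 = 12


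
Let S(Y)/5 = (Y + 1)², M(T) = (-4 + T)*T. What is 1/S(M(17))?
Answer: 1/246420 ≈ 4.0581e-6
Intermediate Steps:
M(T) = T*(-4 + T)
S(Y) = 5*(1 + Y)² (S(Y) = 5*(Y + 1)² = 5*(1 + Y)²)
1/S(M(17)) = 1/(5*(1 + 17*(-4 + 17))²) = 1/(5*(1 + 17*13)²) = 1/(5*(1 + 221)²) = 1/(5*222²) = 1/(5*49284) = 1/246420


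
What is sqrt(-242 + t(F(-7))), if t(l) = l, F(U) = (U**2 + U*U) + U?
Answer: I*sqrt(151) ≈ 12.288*I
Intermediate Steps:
F(U) = U + 2*U**2 (F(U) = (U**2 + U**2) + U = 2*U**2 + U = U + 2*U**2)
sqrt(-242 + t(F(-7))) = sqrt(-242 - 7*(1 + 2*(-7))) = sqrt(-242 - 7*(1 - 14)) = sqrt(-242 - 7*(-13)) = sqrt(-242 + 91) = sqrt(-151) = I*sqrt(151)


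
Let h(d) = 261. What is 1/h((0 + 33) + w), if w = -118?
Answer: 1/261 ≈ 0.0038314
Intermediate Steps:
1/h((0 + 33) + w) = 1/261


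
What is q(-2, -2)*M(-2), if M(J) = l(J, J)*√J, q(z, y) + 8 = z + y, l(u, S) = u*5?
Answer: 120*I*√2 ≈ 169.71*I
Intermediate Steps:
l(u, S) = 5*u
q(z, y) = -8 + y + z (q(z, y) = -8 + (z + y) = -8 + (y + z) = -8 + y + z)
M(J) = 5*J^(3/2) (M(J) = (5*J)*√J = 5*J^(3/2))
q(-2, -2)*M(-2) = (-8 - 2 - 2)*(5*(-2)^(3/2)) = -60*(-2*I*√2) = -(-120)*I*√2 = 120*I*√2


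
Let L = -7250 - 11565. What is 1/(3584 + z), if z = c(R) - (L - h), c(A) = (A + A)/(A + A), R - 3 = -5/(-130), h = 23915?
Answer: 1/46315 ≈ 2.1591e-5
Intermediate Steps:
L = -18815
R = 79/26 (R = 3 - 5/(-130) = 3 - 5*(-1/130) = 3 + 1/26 = 79/26 ≈ 3.0385)
c(A) = 1 (c(A) = (2*A)/((2*A)) = (2*A)*(1/(2*A)) = 1)
z = 42731 (z = 1 - (-18815 - 1*23915) = 1 - (-18815 - 23915) = 1 - 1*(-42730) = 1 + 42730 = 42731)
1/(3584 + z) = 1/(3584 + 42731) = 1/46315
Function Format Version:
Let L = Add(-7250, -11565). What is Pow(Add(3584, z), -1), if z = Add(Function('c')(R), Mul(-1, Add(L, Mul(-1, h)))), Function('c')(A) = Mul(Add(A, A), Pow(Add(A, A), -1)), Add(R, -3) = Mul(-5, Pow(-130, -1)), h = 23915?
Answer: Rational(1, 46315) ≈ 2.1591e-5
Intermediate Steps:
L = -18815
R = Rational(79, 26) (R = Add(3, Mul(-5, Pow(-130, -1))) = Add(3, Mul(-5, Rational(-1, 130))) = Add(3, Rational(1, 26)) = Rational(79, 26) ≈ 3.0385)
Function('c')(A) = 1 (Function('c')(A) = Mul(Mul(2, A), Pow(Mul(2, A), -1)) = Mul(Mul(2, A), Mul(Rational(1, 2), Pow(A, -1))) = 1)
z = 42731 (z = Add(1, Mul(-1, Add(-18815, Mul(-1, 23915)))) = Add(1, Mul(-1, Add(-18815, -23915))) = Add(1, Mul(-1, -42730)) = Add(1, 42730) = 42731)
Pow(Add(3584, z), -1) = Pow(Add(3584, 42731), -1) = Pow(46315, -1) = Rational(1, 46315)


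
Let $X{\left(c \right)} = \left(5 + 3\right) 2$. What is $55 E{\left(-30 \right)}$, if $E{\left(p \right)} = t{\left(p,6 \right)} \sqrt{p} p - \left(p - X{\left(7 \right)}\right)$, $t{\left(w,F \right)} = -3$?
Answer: $2530 + 4950 i \sqrt{30} \approx 2530.0 + 27112.0 i$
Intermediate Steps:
$X{\left(c \right)} = 16$ ($X{\left(c \right)} = 8 \cdot 2 = 16$)
$E{\left(p \right)} = 16 - p - 3 p^{\frac{3}{2}}$ ($E{\left(p \right)} = - 3 \sqrt{p} p - \left(-16 + p\right) = - 3 p^{\frac{3}{2}} - \left(-16 + p\right) = 16 - p - 3 p^{\frac{3}{2}}$)
$55 E{\left(-30 \right)} = 55 \left(16 - -30 - 3 \left(-30\right)^{\frac{3}{2}}\right) = 55 \left(16 + 30 - 3 \left(- 30 i \sqrt{30}\right)\right) = 55 \left(16 + 30 + 90 i \sqrt{30}\right) = 55 \left(46 + 90 i \sqrt{30}\right) = 2530 + 4950 i \sqrt{30}$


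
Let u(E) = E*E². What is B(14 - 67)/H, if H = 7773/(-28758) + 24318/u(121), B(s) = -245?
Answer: 4160635017770/4357002203 ≈ 954.93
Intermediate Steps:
u(E) = E³
H = -4357002203/16982183746 (H = 7773/(-28758) + 24318/(121³) = 7773*(-1/28758) + 24318/1771561 = -2591/9586 + 24318*(1/1771561) = -2591/9586 + 24318/1771561 = -4357002203/16982183746 ≈ -0.25656)
B(14 - 67)/H = -245/(-4357002203/16982183746) = -245*(-16982183746/4357002203) = 4160635017770/4357002203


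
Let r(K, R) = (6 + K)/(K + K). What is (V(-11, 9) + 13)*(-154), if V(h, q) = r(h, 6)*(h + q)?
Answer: -1932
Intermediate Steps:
r(K, R) = (6 + K)/(2*K) (r(K, R) = (6 + K)/((2*K)) = (6 + K)*(1/(2*K)) = (6 + K)/(2*K))
V(h, q) = (6 + h)*(h + q)/(2*h) (V(h, q) = ((6 + h)/(2*h))*(h + q) = (6 + h)*(h + q)/(2*h))
(V(-11, 9) + 13)*(-154) = ((½)*(6 - 11)*(-11 + 9)/(-11) + 13)*(-154) = ((½)*(-1/11)*(-5)*(-2) + 13)*(-154) = (-5/11 + 13)*(-154) = (138/11)*(-154) = -1932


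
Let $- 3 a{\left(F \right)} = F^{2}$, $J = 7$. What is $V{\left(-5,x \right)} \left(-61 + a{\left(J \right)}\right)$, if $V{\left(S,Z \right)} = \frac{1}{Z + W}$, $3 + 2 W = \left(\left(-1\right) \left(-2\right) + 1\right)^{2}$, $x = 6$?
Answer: $- \frac{232}{27} \approx -8.5926$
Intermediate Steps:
$a{\left(F \right)} = - \frac{F^{2}}{3}$
$W = 3$ ($W = - \frac{3}{2} + \frac{\left(\left(-1\right) \left(-2\right) + 1\right)^{2}}{2} = - \frac{3}{2} + \frac{\left(2 + 1\right)^{2}}{2} = - \frac{3}{2} + \frac{3^{2}}{2} = - \frac{3}{2} + \frac{1}{2} \cdot 9 = - \frac{3}{2} + \frac{9}{2} = 3$)
$V{\left(S,Z \right)} = \frac{1}{3 + Z}$ ($V{\left(S,Z \right)} = \frac{1}{Z + 3} = \frac{1}{3 + Z}$)
$V{\left(-5,x \right)} \left(-61 + a{\left(J \right)}\right) = \frac{-61 - \frac{7^{2}}{3}}{3 + 6} = \frac{-61 - \frac{49}{3}}{9} = \frac{1}{9} \left(- \frac{232}{3}\right) = - \frac{232}{27}$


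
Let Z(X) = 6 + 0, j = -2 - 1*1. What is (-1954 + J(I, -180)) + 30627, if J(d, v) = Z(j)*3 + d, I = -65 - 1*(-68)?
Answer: 28694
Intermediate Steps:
j = -3 (j = -2 - 1 = -3)
I = 3 (I = -65 + 68 = 3)
Z(X) = 6
J(d, v) = 18 + d (J(d, v) = 6*3 + d = 18 + d)
(-1954 + J(I, -180)) + 30627 = (-1954 + (18 + 3)) + 30627 = (-1954 + 21) + 30627 = -1933 + 30627 = 28694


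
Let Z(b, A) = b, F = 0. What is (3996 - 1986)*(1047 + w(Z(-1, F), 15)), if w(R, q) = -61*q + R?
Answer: 263310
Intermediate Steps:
w(R, q) = R - 61*q
(3996 - 1986)*(1047 + w(Z(-1, F), 15)) = (3996 - 1986)*(1047 + (-1 - 61*15)) = 2010*(1047 + (-1 - 915)) = 2010*(1047 - 916) = 2010*131 = 263310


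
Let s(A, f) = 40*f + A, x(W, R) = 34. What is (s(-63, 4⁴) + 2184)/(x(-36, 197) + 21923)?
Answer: 12361/21957 ≈ 0.56296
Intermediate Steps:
s(A, f) = A + 40*f
(s(-63, 4⁴) + 2184)/(x(-36, 197) + 21923) = ((-63 + 40*4⁴) + 2184)/(34 + 21923) = ((-63 + 40*256) + 2184)/21957 = ((-63 + 10240) + 2184)*(1/21957) = (10177 + 2184)*(1/21957) = 12361*(1/21957) = 12361/21957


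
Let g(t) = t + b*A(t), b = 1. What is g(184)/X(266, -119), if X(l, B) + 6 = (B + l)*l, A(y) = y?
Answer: 46/4887 ≈ 0.0094127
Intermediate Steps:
g(t) = 2*t (g(t) = t + 1*t = t + t = 2*t)
X(l, B) = -6 + l*(B + l) (X(l, B) = -6 + (B + l)*l = -6 + l*(B + l))
g(184)/X(266, -119) = (2*184)/(-6 + 266² - 119*266) = 368/(-6 + 70756 - 31654) = 368/39096 = 368*(1/39096) = 46/4887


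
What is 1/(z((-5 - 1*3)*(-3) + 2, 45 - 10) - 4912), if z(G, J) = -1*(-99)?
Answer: -1/4813 ≈ -0.00020777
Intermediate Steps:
z(G, J) = 99
1/(z((-5 - 1*3)*(-3) + 2, 45 - 10) - 4912) = 1/(99 - 4912) = 1/(-4813) = -1/4813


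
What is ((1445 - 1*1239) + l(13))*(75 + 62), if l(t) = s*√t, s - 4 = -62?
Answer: 28222 - 7946*√13 ≈ -427.71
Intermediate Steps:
s = -58 (s = 4 - 62 = -58)
l(t) = -58*√t
((1445 - 1*1239) + l(13))*(75 + 62) = ((1445 - 1*1239) - 58*√13)*(75 + 62) = ((1445 - 1239) - 58*√13)*137 = (206 - 58*√13)*137 = 28222 - 7946*√13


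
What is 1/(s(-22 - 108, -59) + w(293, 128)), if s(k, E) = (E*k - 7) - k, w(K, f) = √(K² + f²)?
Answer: 7793/60628616 - √102233/60628616 ≈ 0.00012326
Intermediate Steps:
s(k, E) = -7 - k + E*k (s(k, E) = (-7 + E*k) - k = -7 - k + E*k)
1/(s(-22 - 108, -59) + w(293, 128)) = 1/((-7 - (-22 - 108) - 59*(-22 - 108)) + √(293² + 128²)) = 1/((-7 - 1*(-130) - 59*(-130)) + √(85849 + 16384)) = 1/((-7 + 130 + 7670) + √102233) = 1/(7793 + √102233)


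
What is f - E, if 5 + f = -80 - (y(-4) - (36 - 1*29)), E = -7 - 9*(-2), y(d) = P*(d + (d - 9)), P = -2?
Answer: -123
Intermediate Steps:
y(d) = 18 - 4*d (y(d) = -2*(d + (d - 9)) = -2*(d + (-9 + d)) = -2*(-9 + 2*d) = 18 - 4*d)
E = 11 (E = -7 + 18 = 11)
f = -112 (f = -5 + (-80 - ((18 - 4*(-4)) - (36 - 1*29))) = -5 + (-80 - ((18 + 16) - (36 - 29))) = -5 + (-80 - (34 - 1*7)) = -5 + (-80 - (34 - 7)) = -5 + (-80 - 1*27) = -5 + (-80 - 27) = -5 - 107 = -112)
f - E = -112 - 1*11 = -112 - 11 = -123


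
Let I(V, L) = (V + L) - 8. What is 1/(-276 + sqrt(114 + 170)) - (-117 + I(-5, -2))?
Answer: 2504367/18973 - sqrt(71)/37946 ≈ 132.00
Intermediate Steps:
I(V, L) = -8 + L + V (I(V, L) = (L + V) - 8 = -8 + L + V)
1/(-276 + sqrt(114 + 170)) - (-117 + I(-5, -2)) = 1/(-276 + sqrt(114 + 170)) - (-117 + (-8 - 2 - 5)) = 1/(-276 + sqrt(284)) - (-117 - 15) = 1/(-276 + 2*sqrt(71)) - 1*(-132) = 1/(-276 + 2*sqrt(71)) + 132 = 132 + 1/(-276 + 2*sqrt(71))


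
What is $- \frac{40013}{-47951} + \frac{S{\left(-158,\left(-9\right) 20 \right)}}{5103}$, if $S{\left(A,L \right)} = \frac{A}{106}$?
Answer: $\frac{10818087838}{12968779509} \approx 0.83416$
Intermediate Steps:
$S{\left(A,L \right)} = \frac{A}{106}$ ($S{\left(A,L \right)} = A \frac{1}{106} = \frac{A}{106}$)
$- \frac{40013}{-47951} + \frac{S{\left(-158,\left(-9\right) 20 \right)}}{5103} = - \frac{40013}{-47951} + \frac{\frac{1}{106} \left(-158\right)}{5103} = \left(-40013\right) \left(- \frac{1}{47951}\right) - \frac{79}{270459} = \frac{40013}{47951} - \frac{79}{270459} = \frac{10818087838}{12968779509}$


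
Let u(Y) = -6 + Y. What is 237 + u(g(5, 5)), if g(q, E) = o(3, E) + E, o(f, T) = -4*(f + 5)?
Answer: 204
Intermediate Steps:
o(f, T) = -20 - 4*f (o(f, T) = -4*(5 + f) = -20 - 4*f)
g(q, E) = -32 + E (g(q, E) = (-20 - 4*3) + E = (-20 - 12) + E = -32 + E)
237 + u(g(5, 5)) = 237 + (-6 + (-32 + 5)) = 237 + (-6 - 27) = 237 - 33 = 204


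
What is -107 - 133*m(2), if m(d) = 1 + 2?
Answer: -506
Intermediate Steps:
m(d) = 3
-107 - 133*m(2) = -107 - 133*3 = -107 - 399 = -506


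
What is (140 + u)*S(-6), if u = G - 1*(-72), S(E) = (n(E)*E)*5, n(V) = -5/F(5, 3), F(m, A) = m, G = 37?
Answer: 7470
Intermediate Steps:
n(V) = -1 (n(V) = -5/5 = -5*⅕ = -1)
S(E) = -5*E (S(E) = -E*5 = -5*E)
u = 109 (u = 37 - 1*(-72) = 37 + 72 = 109)
(140 + u)*S(-6) = (140 + 109)*(-5*(-6)) = 249*30 = 7470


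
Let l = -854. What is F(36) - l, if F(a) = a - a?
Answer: 854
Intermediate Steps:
F(a) = 0
F(36) - l = 0 - 1*(-854) = 0 + 854 = 854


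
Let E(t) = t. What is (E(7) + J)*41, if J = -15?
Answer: -328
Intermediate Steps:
(E(7) + J)*41 = (7 - 15)*41 = -8*41 = -328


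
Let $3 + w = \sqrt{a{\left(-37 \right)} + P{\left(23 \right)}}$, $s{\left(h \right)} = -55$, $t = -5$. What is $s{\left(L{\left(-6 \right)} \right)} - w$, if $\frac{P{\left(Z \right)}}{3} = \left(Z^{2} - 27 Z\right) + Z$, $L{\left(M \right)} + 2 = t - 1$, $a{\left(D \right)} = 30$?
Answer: $-52 - i \sqrt{177} \approx -52.0 - 13.304 i$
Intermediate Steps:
$L{\left(M \right)} = -8$ ($L{\left(M \right)} = -2 - 6 = -8$)
$P{\left(Z \right)} = - 78 Z + 3 Z^{2}$ ($P{\left(Z \right)} = 3 \left(\left(Z^{2} - 27 Z\right) + Z\right) = 3 \left(Z^{2} - 26 Z\right) = - 78 Z + 3 Z^{2}$)
$w = -3 + i \sqrt{177}$ ($w = -3 + \sqrt{30 + 3 \cdot 23 \left(-26 + 23\right)} = -3 + \sqrt{30 + 3 \cdot 23 \left(-3\right)} = -3 + \sqrt{30 - 207} = -3 + \sqrt{-177} = -3 + i \sqrt{177} \approx -3.0 + 13.304 i$)
$s{\left(L{\left(-6 \right)} \right)} - w = -55 - \left(-3 + i \sqrt{177}\right) = -55 + \left(3 - i \sqrt{177}\right) = -52 - i \sqrt{177}$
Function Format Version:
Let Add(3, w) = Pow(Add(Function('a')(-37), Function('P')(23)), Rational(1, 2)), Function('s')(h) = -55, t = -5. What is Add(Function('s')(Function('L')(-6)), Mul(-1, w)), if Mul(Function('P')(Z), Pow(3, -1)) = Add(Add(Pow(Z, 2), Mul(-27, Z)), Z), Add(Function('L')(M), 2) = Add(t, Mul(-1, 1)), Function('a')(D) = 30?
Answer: Add(-52, Mul(-1, I, Pow(177, Rational(1, 2)))) ≈ Add(-52.000, Mul(-13.304, I))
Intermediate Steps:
Function('L')(M) = -8 (Function('L')(M) = Add(-2, Add(-5, Mul(-1, 1))) = Add(-2, Add(-5, -1)) = Add(-2, -6) = -8)
Function('P')(Z) = Add(Mul(-78, Z), Mul(3, Pow(Z, 2))) (Function('P')(Z) = Mul(3, Add(Add(Pow(Z, 2), Mul(-27, Z)), Z)) = Mul(3, Add(Pow(Z, 2), Mul(-26, Z))) = Add(Mul(-78, Z), Mul(3, Pow(Z, 2))))
w = Add(-3, Mul(I, Pow(177, Rational(1, 2)))) (w = Add(-3, Pow(Add(30, Mul(3, 23, Add(-26, 23))), Rational(1, 2))) = Add(-3, Pow(Add(30, Mul(3, 23, -3)), Rational(1, 2))) = Add(-3, Pow(Add(30, -207), Rational(1, 2))) = Add(-3, Pow(-177, Rational(1, 2))) = Add(-3, Mul(I, Pow(177, Rational(1, 2)))) ≈ Add(-3.0000, Mul(13.304, I)))
Add(Function('s')(Function('L')(-6)), Mul(-1, w)) = Add(-55, Mul(-1, Add(-3, Mul(I, Pow(177, Rational(1, 2)))))) = Add(-55, Add(3, Mul(-1, I, Pow(177, Rational(1, 2))))) = Add(-52, Mul(-1, I, Pow(177, Rational(1, 2))))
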